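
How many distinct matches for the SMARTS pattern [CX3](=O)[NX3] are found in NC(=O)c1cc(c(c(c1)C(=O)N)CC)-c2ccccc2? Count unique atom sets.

[CX3](=O)[NX3] is the SMARTS for an amide: a carbonyl carbon bonded to a trivalent nitrogen.
The molecule carries 2 separate instances of a primary amide (-C(=O)NH2) meeting every constraint; each maps to a distinct set of atoms, giving 2 matches.

2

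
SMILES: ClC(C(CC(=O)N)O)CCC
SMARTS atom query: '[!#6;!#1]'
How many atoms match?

The query [!#6;!#1] means: not carbon and not hydrogen — any heteroatom.
Check the 11 heavy atoms by environment: 7× C → no; 2× O → match; 1× N → match; 1× Cl → match.
Summing the matching environments: 2 + 1 + 1 = 4 matching atoms.

4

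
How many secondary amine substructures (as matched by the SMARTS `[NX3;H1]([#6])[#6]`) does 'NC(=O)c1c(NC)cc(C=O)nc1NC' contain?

[NX3;H1]([#6])[#6] is the SMARTS for a secondary amine: a trivalent nitrogen with one H, bonded to two carbons.
The molecule carries 2 separate instances of an N-methylamino group (-NHCH3) meeting every constraint; each maps to a distinct set of atoms, giving 2 matches.

2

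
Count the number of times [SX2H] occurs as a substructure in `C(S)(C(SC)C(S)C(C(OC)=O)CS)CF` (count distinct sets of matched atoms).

[SX2H] is the SMARTS for a thiol: an aliphatic sulfur with two connections, one being H.
The molecule carries 3 separate instances of a thiol (-SH) meeting every constraint; each maps to a distinct set of atoms, giving 3 matches.

3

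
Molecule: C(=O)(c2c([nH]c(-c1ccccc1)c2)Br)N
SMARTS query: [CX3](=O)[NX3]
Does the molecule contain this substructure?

Yes

The pattern [CX3](=O)[NX3] describes a carbonyl carbon bonded to a trivalent nitrogen — an amide.
The molecule carries a primary amide (-C(=O)NH2), whose atoms satisfy every constraint of the query, so the pattern matches.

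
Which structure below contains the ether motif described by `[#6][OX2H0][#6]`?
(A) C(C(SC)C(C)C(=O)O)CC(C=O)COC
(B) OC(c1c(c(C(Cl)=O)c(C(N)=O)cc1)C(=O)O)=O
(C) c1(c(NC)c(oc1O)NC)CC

[#6][OX2H0][#6] describes an aliphatic oxygen bridging two carbons with no H on the oxygen (an ether).
(A) contains a methoxy ether (-OCH3), which satisfies every atom and bond constraint.
(B) has a carboxylic acid group (-C(=O)OH) but the -OH oxygen has H1; the =O is OX1, not OX2.
(C) has a hydroxyl group (-OH) but the oxygen has H1, not H0 bridging two carbons.
So the answer is (A).

A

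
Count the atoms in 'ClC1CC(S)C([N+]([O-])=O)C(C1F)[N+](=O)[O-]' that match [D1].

7

The query [D1] means: atom with exactly one heavy-atom neighbour (degree 1).
Check the 15 heavy atoms by environment: 5× C (D3) → no; 1× C (D2) → no; 1× S (D1) → match; 1× Cl (D1) → match; 2× N (charge +1, D3) → no; 2× O (charge -1, D1) → match; 2× O (D1) → match; 1× F (D1) → match.
Summing the matching environments: 1 + 1 + 2 + 2 + 1 = 7 matching atoms.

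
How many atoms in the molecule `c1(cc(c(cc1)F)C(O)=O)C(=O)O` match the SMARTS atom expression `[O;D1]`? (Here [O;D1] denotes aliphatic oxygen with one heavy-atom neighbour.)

4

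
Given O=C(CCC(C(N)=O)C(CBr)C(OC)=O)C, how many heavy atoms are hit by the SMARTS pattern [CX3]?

The query [CX3] means: C with X3: aliphatic carbon with exactly 3 total connections.
Check the 16 heavy atoms by environment: 7× C (X4) → no; 3× C (X3) → match; 3× O (X1) → no; 1× N (X3) → no; 1× Br (X1) → no; 1× O (X2) → no.
That gives 3 matching atoms.

3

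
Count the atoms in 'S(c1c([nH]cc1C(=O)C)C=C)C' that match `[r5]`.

The query [r5] means: r5 matches atoms in a five-membered ring.
Check the 12 heavy atoms by environment: 1× n (aromatic, in 5-ring) → match; 4× c (aromatic, in 5-ring) → match; 5× C (acyclic) → no; 1× O (acyclic) → no; 1× S (acyclic) → no.
Summing the matching environments: 1 + 4 = 5 matching atoms.

5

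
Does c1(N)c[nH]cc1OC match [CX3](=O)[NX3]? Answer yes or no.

The pattern [CX3](=O)[NX3] describes a carbonyl carbon bonded to a trivalent nitrogen — an amide.
The closest candidate here is a primary amino group (-NH2), but the -NH2 is not attached to a carbonyl carbon. No other fragment satisfies the full query, so there is no match.

No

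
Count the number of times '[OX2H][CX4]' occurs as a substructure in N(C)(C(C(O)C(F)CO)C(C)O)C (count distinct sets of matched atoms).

[OX2H][CX4] is the SMARTS for an aliphatic alcohol: a hydroxyl oxygen bound to an sp3 (X4) carbon.
The molecule carries 3 separate instances of a hydroxyl group (-OH) meeting every constraint; each maps to a distinct set of atoms, giving 3 matches.

3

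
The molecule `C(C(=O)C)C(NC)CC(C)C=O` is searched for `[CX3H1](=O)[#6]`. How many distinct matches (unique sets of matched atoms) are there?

1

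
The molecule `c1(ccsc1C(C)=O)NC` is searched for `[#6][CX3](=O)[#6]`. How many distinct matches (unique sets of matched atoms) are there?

[#6][CX3](=O)[#6] is the SMARTS for a ketone: a carbonyl carbon (no H) flanked by two carbons.
Exactly one fragment in the molecule meets all constraints, giving 1 match.

1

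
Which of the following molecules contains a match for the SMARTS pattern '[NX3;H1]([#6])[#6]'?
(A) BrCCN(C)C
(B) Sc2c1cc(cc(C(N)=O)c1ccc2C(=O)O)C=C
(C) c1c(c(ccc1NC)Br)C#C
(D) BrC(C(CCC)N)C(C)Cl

C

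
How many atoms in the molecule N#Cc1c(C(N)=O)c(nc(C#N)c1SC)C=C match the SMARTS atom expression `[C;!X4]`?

5

Check the 17 heavy atoms by environment: 1× n (aromatic, X2) → no; 5× c (aromatic, X3) → no; 3× C (X3) → match; 1× S (X2) → no; 1× C (X4) → no; 1× O (X1) → no; 1× N (X3) → no; 2× C (X2) → match; 2× N (X1) → no.
Summing the matching environments: 3 + 2 = 5 matching atoms.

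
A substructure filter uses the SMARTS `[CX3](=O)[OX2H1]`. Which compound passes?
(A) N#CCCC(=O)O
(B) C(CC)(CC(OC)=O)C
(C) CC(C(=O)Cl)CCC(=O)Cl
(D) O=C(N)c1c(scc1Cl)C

[CX3](=O)[OX2H1] describes an sp2 carbon double-bonded to O and single-bonded to an -OH oxygen (a carboxylic acid).
(A) contains a carboxylic acid group (-C(=O)OH), which satisfies every atom and bond constraint.
(B) has a methyl-ester group (-C(=O)OCH3) but the singly-bonded O has no H (OX2H0, not OX2H1).
(C) has an acyl chloride (-C(=O)Cl) but the carbonyl is bonded to Cl, not to an -OH oxygen.
(D) has a primary amide (-C(=O)NH2) but the carbonyl is bonded to N, not to an -OH oxygen.
So the answer is (A).

A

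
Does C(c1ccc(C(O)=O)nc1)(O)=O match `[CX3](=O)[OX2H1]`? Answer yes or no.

Yes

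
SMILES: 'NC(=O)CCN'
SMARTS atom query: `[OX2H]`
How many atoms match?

The query [OX2H] means: aliphatic oxygen with two connections, one of which is H — an -OH oxygen.
Check the 6 heavy atoms by environment: 2× C (H2, X4) → no; 1× C (H0, X3) → no; 1× O (H0, X1) → no; 2× N (H2, X3) → no.
No environment satisfies the query, so 0 matching atoms.

0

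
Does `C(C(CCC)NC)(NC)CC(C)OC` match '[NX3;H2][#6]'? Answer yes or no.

The pattern [NX3;H2][#6] describes a trivalent nitrogen with two H attached to carbon — a primary amine.
The closest candidate here is an N-methylamino group (-NHCH3), but the nitrogen bears two carbons and only one H (H1), not H2. No other fragment satisfies the full query, so there is no match.

No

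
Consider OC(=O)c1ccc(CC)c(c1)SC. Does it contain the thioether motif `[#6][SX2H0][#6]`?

Yes

The pattern [#6][SX2H0][#6] describes an aliphatic sulfur bridging two carbons with no H on the sulfur — a thioether.
The molecule carries a methylthio ether (-SCH3), whose atoms satisfy every constraint of the query, so the pattern matches.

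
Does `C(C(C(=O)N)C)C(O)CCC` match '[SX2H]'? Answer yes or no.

No

The pattern [SX2H] describes an aliphatic sulfur with two connections, one being H — a thiol.
The closest candidate here is a hydroxyl group (-OH), but it is an -OH, not an -SH. No other fragment satisfies the full query, so there is no match.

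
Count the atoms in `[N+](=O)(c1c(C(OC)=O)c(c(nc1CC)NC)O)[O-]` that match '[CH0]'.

The query [CH0] means: aliphatic carbon with no attached hydrogen.
Check the 18 heavy atoms by environment: 1× n (aromatic, H0) → no; 5× c (aromatic, H0) → no; 1× C (H0) → match; 3× O (H0) → no; 3× C (H3) → no; 1× O (H1) → no; 1× N (H1) → no; 1× N (charge +1, H0) → no; 1× O (charge -1, H0) → no; 1× C (H2) → no.
That gives 1 matching atom.

1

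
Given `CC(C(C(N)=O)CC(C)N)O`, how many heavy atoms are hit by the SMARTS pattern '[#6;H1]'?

Check the 11 heavy atoms by environment: 2× C (H3) → no; 3× C (H1) → match; 1× C (H2) → no; 2× N (H2) → no; 1× O (H1) → no; 1× C (H0) → no; 1× O (H0) → no.
That gives 3 matching atoms.

3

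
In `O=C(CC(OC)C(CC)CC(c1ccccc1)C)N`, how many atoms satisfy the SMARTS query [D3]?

Check the 19 heavy atoms by environment: 3× C (D2) → no; 4× C (D3) → match; 3× C (D1) → no; 1× O (D1) → no; 1× N (D1) → no; 1× c (aromatic, D3) → match; 5× c (aromatic, D2) → no; 1× O (D2) → no.
Summing the matching environments: 4 + 1 = 5 matching atoms.

5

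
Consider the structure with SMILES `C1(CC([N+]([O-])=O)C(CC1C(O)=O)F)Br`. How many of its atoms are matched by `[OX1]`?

Check the 14 heavy atoms by environment: 6× C (X4) → no; 1× F (X1) → no; 1× N (charge +1, X3) → no; 1× O (charge -1, X1) → match; 2× O (X1) → match; 1× C (X3) → no; 1× O (X2) → no; 1× Br (X1) → no.
Summing the matching environments: 1 + 2 = 3 matching atoms.

3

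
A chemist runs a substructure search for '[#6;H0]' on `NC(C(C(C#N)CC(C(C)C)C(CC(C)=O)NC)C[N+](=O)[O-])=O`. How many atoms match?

3

The query [#6;H0] means: any carbon with no attached hydrogen.
Check the 23 heavy atoms by environment: 3× C (H2) → no; 5× C (H1) → no; 1× N (charge +1, H0) → no; 1× O (charge -1, H0) → no; 3× O (H0) → no; 1× N (H1) → no; 4× C (H3) → no; 3× C (H0) → match; 1× N (H2) → no; 1× N (H0) → no.
That gives 3 matching atoms.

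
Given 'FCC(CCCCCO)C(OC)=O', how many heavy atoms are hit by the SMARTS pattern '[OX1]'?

1

Check the 13 heavy atoms by environment: 8× C (X4) → no; 1× F (X1) → no; 1× C (X3) → no; 1× O (X1) → match; 2× O (X2) → no.
That gives 1 matching atom.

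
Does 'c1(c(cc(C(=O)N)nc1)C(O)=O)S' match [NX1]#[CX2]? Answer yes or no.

No

The pattern [NX1]#[CX2] describes a nitrogen triple-bonded to a two-connected carbon — a nitrile.
The closest candidate here is a primary amide (-C(=O)NH2), but the nitrogen is NX3, not NX1. No other fragment satisfies the full query, so there is no match.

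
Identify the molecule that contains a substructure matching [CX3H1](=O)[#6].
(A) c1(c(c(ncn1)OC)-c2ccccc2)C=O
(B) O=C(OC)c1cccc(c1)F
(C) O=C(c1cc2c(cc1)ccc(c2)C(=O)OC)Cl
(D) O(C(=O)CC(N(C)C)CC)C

[CX3H1](=O)[#6] describes an sp2 carbon with one H, double-bonded to O and single-bonded to carbon (an aldehyde).
(A) contains an aldehyde (-CHO), which satisfies every atom and bond constraint.
(B) has a methyl-ester group (-C(=O)OCH3) but the carbonyl carbon has H0, not H1.
(C) has a methyl-ester group (-C(=O)OCH3) but the carbonyl carbon has H0, not H1.
(D) has a methyl-ester group (-C(=O)OCH3) but the carbonyl carbon has H0, not H1.
So the answer is (A).

A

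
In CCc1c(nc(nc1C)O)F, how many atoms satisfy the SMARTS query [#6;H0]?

4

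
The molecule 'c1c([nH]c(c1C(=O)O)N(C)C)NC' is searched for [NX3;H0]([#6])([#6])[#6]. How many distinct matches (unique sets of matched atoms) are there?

1

[NX3;H0]([#6])([#6])[#6] is the SMARTS for a tertiary amine: a trivalent nitrogen with no H, bonded to three carbons.
Exactly one fragment in the molecule meets all constraints, giving 1 match.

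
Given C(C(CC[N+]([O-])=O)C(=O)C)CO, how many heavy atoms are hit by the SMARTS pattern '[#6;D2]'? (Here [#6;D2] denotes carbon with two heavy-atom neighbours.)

4

The query [#6;D2] means: any carbon bonded to exactly two heavy atoms.
Check the 12 heavy atoms by environment: 4× C (D2) → match; 2× C (D3) → no; 1× N (charge +1, D3) → no; 1× O (charge -1, D1) → no; 3× O (D1) → no; 1× C (D1) → no.
That gives 4 matching atoms.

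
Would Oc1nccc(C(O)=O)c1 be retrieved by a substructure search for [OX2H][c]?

Yes

The pattern [OX2H][c] describes a hydroxyl oxygen attached to an aromatic carbon — a phenol.
The molecule carries a hydroxyl group (-OH), whose atoms satisfy every constraint of the query, so the pattern matches.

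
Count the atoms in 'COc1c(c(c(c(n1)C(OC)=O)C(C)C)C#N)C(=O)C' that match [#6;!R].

The query [#6;!R] means: carbon not in any ring.
Check the 20 heavy atoms by environment: 1× n (aromatic, in 6-ring) → no; 5× c (aromatic, in 6-ring) → no; 9× C (acyclic) → match; 4× O (acyclic) → no; 1× N (acyclic) → no.
That gives 9 matching atoms.

9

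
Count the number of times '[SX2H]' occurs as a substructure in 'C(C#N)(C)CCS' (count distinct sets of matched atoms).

[SX2H] is the SMARTS for a thiol: an aliphatic sulfur with two connections, one being H.
Exactly one fragment in the molecule meets all constraints, giving 1 match.

1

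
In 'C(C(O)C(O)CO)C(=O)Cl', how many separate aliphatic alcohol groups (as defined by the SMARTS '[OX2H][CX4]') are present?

3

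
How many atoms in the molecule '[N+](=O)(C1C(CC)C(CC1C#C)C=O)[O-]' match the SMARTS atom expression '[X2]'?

2

The query [X2] means: any atom with exactly two total connections (bonds + H).
Check the 14 heavy atoms by environment: 7× C (X4) → no; 1× N (charge +1, X3) → no; 1× O (charge -1, X1) → no; 2× O (X1) → no; 2× C (X2) → match; 1× C (X3) → no.
That gives 2 matching atoms.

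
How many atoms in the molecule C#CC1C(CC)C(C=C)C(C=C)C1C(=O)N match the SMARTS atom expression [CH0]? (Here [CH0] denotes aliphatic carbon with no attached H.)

2

The query [CH0] means: aliphatic carbon with no attached hydrogen.
Check the 16 heavy atoms by environment: 8× C (H1) → no; 3× C (H2) → no; 1× C (H3) → no; 2× C (H0) → match; 1× O (H0) → no; 1× N (H2) → no.
That gives 2 matching atoms.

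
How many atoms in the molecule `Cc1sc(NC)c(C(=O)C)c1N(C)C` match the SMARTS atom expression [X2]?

1

The query [X2] means: any atom with exactly two total connections (bonds + H).
Check the 14 heavy atoms by environment: 1× s (aromatic, X2) → match; 4× c (aromatic, X3) → no; 5× C (X4) → no; 2× N (X3) → no; 1× C (X3) → no; 1× O (X1) → no.
That gives 1 matching atom.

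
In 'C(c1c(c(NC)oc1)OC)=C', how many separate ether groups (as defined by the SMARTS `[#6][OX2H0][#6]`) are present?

1

[#6][OX2H0][#6] is the SMARTS for an ether: an aliphatic oxygen bridging two carbons with no H on the oxygen.
Exactly one fragment in the molecule meets all constraints, giving 1 match.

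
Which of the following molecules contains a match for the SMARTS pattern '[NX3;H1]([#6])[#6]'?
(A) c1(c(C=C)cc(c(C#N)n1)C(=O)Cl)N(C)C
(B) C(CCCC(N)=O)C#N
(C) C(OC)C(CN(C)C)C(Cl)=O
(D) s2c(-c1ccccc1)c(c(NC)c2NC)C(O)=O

D

[NX3;H1]([#6])[#6] describes a trivalent nitrogen with one H, bonded to two carbons (a secondary amine).
(A) has a dimethylamino group (-N(CH3)2) but the nitrogen has H0, not H1.
(B) has a primary amide (-C(=O)NH2) but the -C(=O)NH2 nitrogen has H2, not H1.
(C) has a dimethylamino group (-N(CH3)2) but the nitrogen has H0, not H1.
(D) contains an N-methylamino group (-NHCH3), which satisfies every atom and bond constraint.
So the answer is (D).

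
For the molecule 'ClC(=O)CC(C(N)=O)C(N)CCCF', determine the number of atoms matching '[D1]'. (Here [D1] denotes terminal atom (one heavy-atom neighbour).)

6

The query [D1] means: atom with exactly one heavy-atom neighbour (degree 1).
Check the 14 heavy atoms by environment: 4× C (D2) → no; 4× C (D3) → no; 2× O (D1) → match; 1× Cl (D1) → match; 1× F (D1) → match; 2× N (D1) → match.
Summing the matching environments: 2 + 1 + 1 + 2 = 6 matching atoms.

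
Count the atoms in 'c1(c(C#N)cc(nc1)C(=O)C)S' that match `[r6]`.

6

The query [r6] means: r6 matches atoms in a six-membered ring.
Check the 12 heavy atoms by environment: 1× n (aromatic, in 6-ring) → match; 5× c (aromatic, in 6-ring) → match; 3× C (acyclic) → no; 1× N (acyclic) → no; 1× S (acyclic) → no; 1× O (acyclic) → no.
Summing the matching environments: 1 + 5 = 6 matching atoms.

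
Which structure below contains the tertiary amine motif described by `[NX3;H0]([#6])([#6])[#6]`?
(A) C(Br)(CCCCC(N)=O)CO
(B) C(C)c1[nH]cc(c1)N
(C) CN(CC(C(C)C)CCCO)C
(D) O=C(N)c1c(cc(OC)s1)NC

C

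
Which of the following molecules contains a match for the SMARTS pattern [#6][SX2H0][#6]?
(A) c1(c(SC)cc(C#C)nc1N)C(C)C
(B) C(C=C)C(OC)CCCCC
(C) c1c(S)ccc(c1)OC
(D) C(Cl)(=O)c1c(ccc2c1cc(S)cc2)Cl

[#6][SX2H0][#6] describes an aliphatic sulfur bridging two carbons with no H on the sulfur (a thioether).
(A) contains a methylthio ether (-SCH3), which satisfies every atom and bond constraint.
(B) has a methoxy ether (-OCH3) but the bridging atom is O, not S.
(C) has a thiol (-SH) but the sulfur has H1, not H0 bridging two carbons.
(D) has a thiol (-SH) but the sulfur has H1, not H0 bridging two carbons.
So the answer is (A).

A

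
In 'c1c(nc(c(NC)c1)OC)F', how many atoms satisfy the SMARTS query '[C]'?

2

The query [C] means: uppercase C matches aliphatic (non-aromatic) carbon only.
Check the 11 heavy atoms by environment: 1× n (aromatic) → no; 5× c (aromatic) → no; 1× F → no; 1× N → no; 2× C → match; 1× O → no.
That gives 2 matching atoms.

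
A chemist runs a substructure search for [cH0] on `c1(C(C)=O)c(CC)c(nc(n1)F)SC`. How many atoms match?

The query [cH0] means: aromatic carbon with no attached hydrogen (substituted or ring-fusion).
Check the 14 heavy atoms by environment: 2× n (aromatic, H0) → no; 4× c (aromatic, H0) → match; 1× F (H0) → no; 1× C (H2) → no; 3× C (H3) → no; 1× S (H0) → no; 1× C (H0) → no; 1× O (H0) → no.
That gives 4 matching atoms.

4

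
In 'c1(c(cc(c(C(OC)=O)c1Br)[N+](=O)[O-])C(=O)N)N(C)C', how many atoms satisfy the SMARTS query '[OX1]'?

The query [OX1] means: aliphatic oxygen with one total connection — typically a carbonyl =O or an oxide.
Check the 20 heavy atoms by environment: 6× c (aromatic, X3) → no; 1× N (charge +1, X3) → no; 1× O (charge -1, X1) → match; 3× O (X1) → match; 2× C (X3) → no; 2× N (X3) → no; 3× C (X4) → no; 1× O (X2) → no; 1× Br (X1) → no.
Summing the matching environments: 1 + 3 = 4 matching atoms.

4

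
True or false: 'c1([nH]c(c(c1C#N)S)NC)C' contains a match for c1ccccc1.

The pattern c1ccccc1 describes six aromatic carbons in a ring — a benzene ring.
The closest candidate here is a methyl group (-CH3), but no six-membered all-carbon aromatic ring is present. No other fragment satisfies the full query, so there is no match.

False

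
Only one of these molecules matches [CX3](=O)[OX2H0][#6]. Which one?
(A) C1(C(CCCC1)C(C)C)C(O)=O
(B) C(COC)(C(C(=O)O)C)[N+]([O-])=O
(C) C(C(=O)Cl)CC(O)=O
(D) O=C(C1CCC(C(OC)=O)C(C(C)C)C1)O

D

[CX3](=O)[OX2H0][#6] describes a carbonyl carbon bonded to an oxygen that is itself bonded to carbon (no H on that O) (an ester).
(A) has a carboxylic acid group (-C(=O)OH) but the singly-bonded O carries H (OX2H1, not H0).
(B) has a methoxy ether (-OCH3) but the ether oxygen is not adjacent to a C=O carbon.
(C) has a carboxylic acid group (-C(=O)OH) but the singly-bonded O carries H (OX2H1, not H0).
(D) contains a methyl-ester group (-C(=O)OCH3), which satisfies every atom and bond constraint.
So the answer is (D).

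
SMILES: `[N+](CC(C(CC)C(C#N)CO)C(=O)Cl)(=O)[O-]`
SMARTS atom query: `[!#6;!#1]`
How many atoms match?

7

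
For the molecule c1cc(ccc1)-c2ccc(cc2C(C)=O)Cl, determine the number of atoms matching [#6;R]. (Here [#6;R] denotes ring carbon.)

12

Check the 16 heavy atoms by environment: 12× c (aromatic, in 6-ring) → match; 2× C (acyclic) → no; 1× O (acyclic) → no; 1× Cl (acyclic) → no.
That gives 12 matching atoms.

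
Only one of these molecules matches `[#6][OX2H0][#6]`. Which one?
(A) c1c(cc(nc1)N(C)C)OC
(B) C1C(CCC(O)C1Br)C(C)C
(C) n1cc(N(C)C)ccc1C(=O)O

A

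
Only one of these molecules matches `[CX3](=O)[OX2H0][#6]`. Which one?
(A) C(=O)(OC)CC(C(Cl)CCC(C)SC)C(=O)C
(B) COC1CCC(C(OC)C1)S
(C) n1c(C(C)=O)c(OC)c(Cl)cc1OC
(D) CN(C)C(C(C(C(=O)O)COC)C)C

[CX3](=O)[OX2H0][#6] describes a carbonyl carbon bonded to an oxygen that is itself bonded to carbon (no H on that O) (an ester).
(A) contains a methyl-ester group (-C(=O)OCH3), which satisfies every atom and bond constraint.
(B) has a methoxy ether (-OCH3) but the ether oxygen is not adjacent to a C=O carbon.
(C) has a methoxy ether (-OCH3) but the ether oxygen is not adjacent to a C=O carbon.
(D) has a methoxy ether (-OCH3) but the ether oxygen is not adjacent to a C=O carbon.
So the answer is (A).

A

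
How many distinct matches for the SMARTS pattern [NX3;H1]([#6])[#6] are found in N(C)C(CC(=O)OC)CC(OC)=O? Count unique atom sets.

1

[NX3;H1]([#6])[#6] is the SMARTS for a secondary amine: a trivalent nitrogen with one H, bonded to two carbons.
Exactly one fragment in the molecule meets all constraints, giving 1 match.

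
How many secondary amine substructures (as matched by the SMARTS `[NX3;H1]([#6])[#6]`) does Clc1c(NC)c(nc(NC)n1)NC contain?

3

[NX3;H1]([#6])[#6] is the SMARTS for a secondary amine: a trivalent nitrogen with one H, bonded to two carbons.
The molecule carries 3 separate instances of an N-methylamino group (-NHCH3) meeting every constraint; each maps to a distinct set of atoms, giving 3 matches.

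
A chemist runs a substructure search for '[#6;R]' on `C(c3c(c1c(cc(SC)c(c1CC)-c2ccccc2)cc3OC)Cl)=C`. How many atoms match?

The query [#6;R] means: carbon that is part of a ring.
Check the 25 heavy atoms by environment: 16× c (aromatic, in 6-ring) → match; 1× O (acyclic) → no; 6× C (acyclic) → no; 1× S (acyclic) → no; 1× Cl (acyclic) → no.
That gives 16 matching atoms.

16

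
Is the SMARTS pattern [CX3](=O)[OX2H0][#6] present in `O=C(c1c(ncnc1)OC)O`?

The pattern [CX3](=O)[OX2H0][#6] describes a carbonyl carbon bonded to an oxygen that is itself bonded to carbon (no H on that O) — an ester.
The closest candidate here is a carboxylic acid group (-C(=O)OH), but the singly-bonded O carries H (OX2H1, not H0). No other fragment satisfies the full query, so there is no match.

No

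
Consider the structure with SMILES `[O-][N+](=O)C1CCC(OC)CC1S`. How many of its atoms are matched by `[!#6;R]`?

The query [!#6;R] means: non-carbon atom that is part of a ring.
Check the 12 heavy atoms by environment: 6× C (in 6-ring) → no; 1× S (acyclic) → no; 1× N (charge +1, acyclic) → no; 1× O (charge -1, acyclic) → no; 2× O (acyclic) → no; 1× C (acyclic) → no.
No environment satisfies the query, so 0 matching atoms.

0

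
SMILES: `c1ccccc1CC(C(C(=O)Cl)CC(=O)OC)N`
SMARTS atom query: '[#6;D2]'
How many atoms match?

Check the 18 heavy atoms by environment: 2× C (D2) → match; 4× C (D3) → no; 1× N (D1) → no; 2× O (D1) → no; 1× Cl (D1) → no; 1× O (D2) → no; 1× C (D1) → no; 1× c (aromatic, D3) → no; 5× c (aromatic, D2) → match.
Summing the matching environments: 2 + 5 = 7 matching atoms.

7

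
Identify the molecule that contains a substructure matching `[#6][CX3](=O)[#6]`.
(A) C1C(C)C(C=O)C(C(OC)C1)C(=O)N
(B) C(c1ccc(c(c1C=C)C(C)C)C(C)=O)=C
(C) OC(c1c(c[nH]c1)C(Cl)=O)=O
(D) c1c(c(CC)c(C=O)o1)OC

B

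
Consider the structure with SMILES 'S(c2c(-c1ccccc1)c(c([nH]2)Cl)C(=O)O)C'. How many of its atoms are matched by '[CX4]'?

1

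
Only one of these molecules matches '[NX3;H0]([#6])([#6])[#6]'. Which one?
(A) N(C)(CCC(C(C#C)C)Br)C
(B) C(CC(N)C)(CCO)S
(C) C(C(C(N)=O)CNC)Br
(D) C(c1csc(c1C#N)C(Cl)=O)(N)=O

A

[NX3;H0]([#6])([#6])[#6] describes a trivalent nitrogen with no H, bonded to three carbons (a tertiary amine).
(A) contains a dimethylamino group (-N(CH3)2), which satisfies every atom and bond constraint.
(B) has a primary amino group (-NH2) but the nitrogen has H2, not H0 with three carbons.
(C) has an N-methylamino group (-NHCH3) but the nitrogen still has one H (H1), not H0.
(D) has a primary amide (-C(=O)NH2) but the amide nitrogen has H2 and only one carbon neighbour.
So the answer is (A).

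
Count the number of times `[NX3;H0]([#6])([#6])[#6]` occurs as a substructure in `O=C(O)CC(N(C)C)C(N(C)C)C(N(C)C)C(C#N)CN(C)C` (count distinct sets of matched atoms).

[NX3;H0]([#6])([#6])[#6] is the SMARTS for a tertiary amine: a trivalent nitrogen with no H, bonded to three carbons.
The molecule carries 4 separate instances of a dimethylamino group (-N(CH3)2) meeting every constraint; each maps to a distinct set of atoms, giving 4 matches.

4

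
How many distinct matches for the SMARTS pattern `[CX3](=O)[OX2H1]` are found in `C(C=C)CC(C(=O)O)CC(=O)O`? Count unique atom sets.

2

[CX3](=O)[OX2H1] is the SMARTS for a carboxylic acid: an sp2 carbon double-bonded to O and single-bonded to an -OH oxygen.
The molecule carries 2 separate instances of a carboxylic acid group (-C(=O)OH) meeting every constraint; each maps to a distinct set of atoms, giving 2 matches.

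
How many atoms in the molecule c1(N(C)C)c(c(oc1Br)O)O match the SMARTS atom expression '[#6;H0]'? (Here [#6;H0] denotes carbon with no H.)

4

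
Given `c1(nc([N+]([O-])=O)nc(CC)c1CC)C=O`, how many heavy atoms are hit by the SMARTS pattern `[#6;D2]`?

Check the 15 heavy atoms by environment: 2× n (aromatic, D2) → no; 4× c (aromatic, D3) → no; 3× C (D2) → match; 2× C (D1) → no; 2× O (D1) → no; 1× N (charge +1, D3) → no; 1× O (charge -1, D1) → no.
That gives 3 matching atoms.

3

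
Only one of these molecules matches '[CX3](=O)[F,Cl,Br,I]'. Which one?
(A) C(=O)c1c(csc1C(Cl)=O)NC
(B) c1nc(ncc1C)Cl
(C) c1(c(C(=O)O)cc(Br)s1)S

A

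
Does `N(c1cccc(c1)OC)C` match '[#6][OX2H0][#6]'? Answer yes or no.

Yes

The pattern [#6][OX2H0][#6] describes an aliphatic oxygen bridging two carbons with no H on the oxygen — an ether.
The molecule carries a methoxy ether (-OCH3), whose atoms satisfy every constraint of the query, so the pattern matches.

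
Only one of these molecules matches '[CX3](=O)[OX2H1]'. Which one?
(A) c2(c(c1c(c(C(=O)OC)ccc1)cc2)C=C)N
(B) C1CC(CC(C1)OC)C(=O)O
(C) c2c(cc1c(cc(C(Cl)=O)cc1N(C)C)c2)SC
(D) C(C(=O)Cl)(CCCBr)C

B

[CX3](=O)[OX2H1] describes an sp2 carbon double-bonded to O and single-bonded to an -OH oxygen (a carboxylic acid).
(A) has a methyl-ester group (-C(=O)OCH3) but the singly-bonded O has no H (OX2H0, not OX2H1).
(B) contains a carboxylic acid group (-C(=O)OH), which satisfies every atom and bond constraint.
(C) has an acyl chloride (-C(=O)Cl) but the carbonyl is bonded to Cl, not to an -OH oxygen.
(D) has an acyl chloride (-C(=O)Cl) but the carbonyl is bonded to Cl, not to an -OH oxygen.
So the answer is (B).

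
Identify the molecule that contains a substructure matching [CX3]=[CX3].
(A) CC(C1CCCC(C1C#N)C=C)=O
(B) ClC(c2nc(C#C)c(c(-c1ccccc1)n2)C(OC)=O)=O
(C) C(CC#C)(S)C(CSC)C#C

[CX3]=[CX3] describes a non-aromatic C=C double bond between two sp2 carbons (an alkene).
(A) contains a vinyl group (-CH=CH2), which satisfies every atom and bond constraint.
(B) has an ethynyl group (-C#CH) but the C-C bond is a triple bond, not a double bond.
(C) has an ethynyl group (-C#CH) but the C-C bond is a triple bond, not a double bond.
So the answer is (A).

A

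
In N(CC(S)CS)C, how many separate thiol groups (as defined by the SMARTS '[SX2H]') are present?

2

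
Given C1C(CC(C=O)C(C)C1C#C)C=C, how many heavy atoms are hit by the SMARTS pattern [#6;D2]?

5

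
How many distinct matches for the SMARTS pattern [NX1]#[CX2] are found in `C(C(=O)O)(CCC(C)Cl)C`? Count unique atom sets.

[NX1]#[CX2] is the SMARTS for a nitrile: a nitrogen triple-bonded to a two-connected carbon.
No fragment in the molecule satisfies every constraint, giving 0 matches.

0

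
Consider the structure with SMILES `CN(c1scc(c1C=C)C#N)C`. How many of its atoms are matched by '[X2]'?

The query [X2] means: any atom with exactly two total connections (bonds + H).
Check the 12 heavy atoms by environment: 1× s (aromatic, X2) → match; 4× c (aromatic, X3) → no; 2× C (X3) → no; 1× C (X2) → match; 1× N (X1) → no; 1× N (X3) → no; 2× C (X4) → no.
Summing the matching environments: 1 + 1 = 2 matching atoms.

2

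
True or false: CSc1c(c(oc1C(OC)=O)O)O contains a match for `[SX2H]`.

The pattern [SX2H] describes an aliphatic sulfur with two connections, one being H — a thiol.
The closest candidate here is a hydroxyl group (-OH), but it is an -OH, not an -SH. No other fragment satisfies the full query, so there is no match.

False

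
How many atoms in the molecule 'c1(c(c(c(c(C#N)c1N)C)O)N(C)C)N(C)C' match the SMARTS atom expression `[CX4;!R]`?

The query [CX4;!R] means: aliphatic carbon with four total connections, not in a ring.
Check the 17 heavy atoms by environment: 6× c (aromatic, X3, in 6-ring) → no; 3× N (X3, acyclic) → no; 5× C (X4, acyclic) → match; 1× C (X2, acyclic) → no; 1× N (X1, acyclic) → no; 1× O (X2, acyclic) → no.
That gives 5 matching atoms.

5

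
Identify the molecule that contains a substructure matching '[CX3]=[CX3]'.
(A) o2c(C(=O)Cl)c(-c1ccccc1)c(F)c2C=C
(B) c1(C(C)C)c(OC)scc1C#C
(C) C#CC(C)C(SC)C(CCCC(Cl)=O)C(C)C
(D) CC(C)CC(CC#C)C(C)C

A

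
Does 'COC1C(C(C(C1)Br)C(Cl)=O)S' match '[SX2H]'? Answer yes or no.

Yes

The pattern [SX2H] describes an aliphatic sulfur with two connections, one being H — a thiol.
The molecule carries a thiol (-SH), whose atoms satisfy every constraint of the query, so the pattern matches.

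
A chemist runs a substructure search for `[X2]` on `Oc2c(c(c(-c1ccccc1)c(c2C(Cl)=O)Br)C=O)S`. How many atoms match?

The query [X2] means: any atom with exactly two total connections (bonds + H).
Check the 20 heavy atoms by environment: 12× c (aromatic, X3) → no; 1× O (X2) → match; 1× Br (X1) → no; 2× C (X3) → no; 2× O (X1) → no; 1× Cl (X1) → no; 1× S (X2) → match.
Summing the matching environments: 1 + 1 = 2 matching atoms.

2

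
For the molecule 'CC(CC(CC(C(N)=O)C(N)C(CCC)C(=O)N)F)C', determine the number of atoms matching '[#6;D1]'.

3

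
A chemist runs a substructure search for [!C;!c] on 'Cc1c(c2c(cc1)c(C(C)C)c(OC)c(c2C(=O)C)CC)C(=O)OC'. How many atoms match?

4

The query [!C;!c] means: neither aliphatic nor aromatic carbon — same as [!#6].
Check the 25 heavy atoms by environment: 10× c (aromatic) → no; 11× C → no; 4× O → match.
That gives 4 matching atoms.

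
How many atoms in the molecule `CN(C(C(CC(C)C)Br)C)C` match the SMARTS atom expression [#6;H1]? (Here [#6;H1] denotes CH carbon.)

The query [#6;H1] means: any carbon bearing exactly one hydrogen.
Check the 11 heavy atoms by environment: 5× C (H3) → no; 3× C (H1) → match; 1× C (H2) → no; 1× N (H0) → no; 1× Br (H0) → no.
That gives 3 matching atoms.

3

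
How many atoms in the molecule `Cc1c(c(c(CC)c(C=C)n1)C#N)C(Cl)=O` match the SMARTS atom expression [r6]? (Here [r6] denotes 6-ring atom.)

6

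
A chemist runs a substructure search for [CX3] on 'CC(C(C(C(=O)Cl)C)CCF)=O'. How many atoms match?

The query [CX3] means: C with X3: aliphatic carbon with exactly 3 total connections.
Check the 12 heavy atoms by environment: 6× C (X4) → no; 2× C (X3) → match; 2× O (X1) → no; 1× Cl (X1) → no; 1× F (X1) → no.
That gives 2 matching atoms.

2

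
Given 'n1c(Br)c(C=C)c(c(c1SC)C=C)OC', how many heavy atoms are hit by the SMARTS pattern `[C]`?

6

The query [C] means: uppercase C matches aliphatic (non-aromatic) carbon only.
Check the 15 heavy atoms by environment: 1× n (aromatic) → no; 5× c (aromatic) → no; 6× C → match; 1× O → no; 1× Br → no; 1× S → no.
That gives 6 matching atoms.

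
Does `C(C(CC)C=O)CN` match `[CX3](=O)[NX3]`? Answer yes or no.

The pattern [CX3](=O)[NX3] describes a carbonyl carbon bonded to a trivalent nitrogen — an amide.
The closest candidate here is a primary amino group (-NH2), but the -NH2 is not attached to a carbonyl carbon. No other fragment satisfies the full query, so there is no match.

No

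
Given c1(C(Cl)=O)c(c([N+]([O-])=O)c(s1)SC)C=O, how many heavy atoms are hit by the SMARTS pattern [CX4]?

1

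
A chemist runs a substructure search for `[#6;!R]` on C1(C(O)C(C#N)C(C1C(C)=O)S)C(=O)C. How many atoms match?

5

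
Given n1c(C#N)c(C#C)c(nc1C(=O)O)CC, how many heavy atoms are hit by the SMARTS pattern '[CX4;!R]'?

The query [CX4;!R] means: aliphatic carbon with four total connections, not in a ring.
Check the 15 heavy atoms by environment: 2× n (aromatic, X2, in 6-ring) → no; 4× c (aromatic, X3, in 6-ring) → no; 1× C (X3, acyclic) → no; 1× O (X1, acyclic) → no; 1× O (X2, acyclic) → no; 3× C (X2, acyclic) → no; 1× N (X1, acyclic) → no; 2× C (X4, acyclic) → match.
That gives 2 matching atoms.

2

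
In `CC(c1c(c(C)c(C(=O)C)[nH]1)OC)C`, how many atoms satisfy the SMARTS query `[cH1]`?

The query [cH1] means: aromatic carbon bearing exactly one hydrogen.
Check the 14 heavy atoms by environment: 1× n (aromatic, H1) → no; 4× c (aromatic, H0) → no; 1× C (H1) → no; 5× C (H3) → no; 1× C (H0) → no; 2× O (H0) → no.
No environment satisfies the query, so 0 matching atoms.

0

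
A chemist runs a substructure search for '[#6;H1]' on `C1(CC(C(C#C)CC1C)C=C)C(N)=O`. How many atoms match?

6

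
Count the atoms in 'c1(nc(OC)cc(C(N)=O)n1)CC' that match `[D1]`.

The query [D1] means: atom with exactly one heavy-atom neighbour (degree 1).
Check the 13 heavy atoms by environment: 2× n (aromatic, D2) → no; 3× c (aromatic, D3) → no; 1× c (aromatic, D2) → no; 1× C (D3) → no; 1× O (D1) → match; 1× N (D1) → match; 1× O (D2) → no; 2× C (D1) → match; 1× C (D2) → no.
Summing the matching environments: 1 + 1 + 2 = 4 matching atoms.

4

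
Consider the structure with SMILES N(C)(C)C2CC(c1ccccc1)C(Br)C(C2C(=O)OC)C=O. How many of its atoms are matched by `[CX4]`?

The query [CX4] means: C with X4: aliphatic carbon with exactly 4 total connections (bonds + H).
Check the 22 heavy atoms by environment: 9× C (X4) → match; 1× N (X3) → no; 2× C (X3) → no; 2× O (X1) → no; 1× O (X2) → no; 1× Br (X1) → no; 6× c (aromatic, X3) → no.
That gives 9 matching atoms.

9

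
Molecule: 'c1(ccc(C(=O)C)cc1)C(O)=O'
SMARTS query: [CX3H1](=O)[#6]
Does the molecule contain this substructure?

No

The pattern [CX3H1](=O)[#6] describes an sp2 carbon with one H, double-bonded to O and single-bonded to carbon — an aldehyde.
The closest candidate here is a carboxylic acid group (-C(=O)OH), but the carbonyl carbon has H0 and is bonded to O, not H1. No other fragment satisfies the full query, so there is no match.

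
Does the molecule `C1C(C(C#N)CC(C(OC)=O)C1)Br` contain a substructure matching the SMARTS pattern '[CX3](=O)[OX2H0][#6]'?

The pattern [CX3](=O)[OX2H0][#6] describes a carbonyl carbon bonded to an oxygen that is itself bonded to carbon (no H on that O) — an ester.
The molecule carries a methyl-ester group (-C(=O)OCH3), whose atoms satisfy every constraint of the query, so the pattern matches.

Yes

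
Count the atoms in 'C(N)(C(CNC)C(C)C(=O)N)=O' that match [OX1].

The query [OX1] means: aliphatic oxygen with one total connection — typically a carbonyl =O or an oxide.
Check the 12 heavy atoms by environment: 5× C (X4) → no; 2× C (X3) → no; 2× O (X1) → match; 3× N (X3) → no.
That gives 2 matching atoms.

2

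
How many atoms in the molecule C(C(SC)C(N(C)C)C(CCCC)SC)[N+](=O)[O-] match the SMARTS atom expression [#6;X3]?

0

The query [#6;X3] means: any carbon (aromatic or not) with three total connections.
Check the 18 heavy atoms by environment: 12× C (X4) → no; 1× N (X3) → no; 2× S (X2) → no; 1× N (charge +1, X3) → no; 1× O (charge -1, X1) → no; 1× O (X1) → no.
No environment satisfies the query, so 0 matching atoms.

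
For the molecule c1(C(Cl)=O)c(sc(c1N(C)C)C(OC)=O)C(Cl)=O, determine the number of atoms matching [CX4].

Check the 18 heavy atoms by environment: 1× s (aromatic, X2) → no; 4× c (aromatic, X3) → no; 1× N (X3) → no; 3× C (X4) → match; 3× C (X3) → no; 3× O (X1) → no; 2× Cl (X1) → no; 1× O (X2) → no.
That gives 3 matching atoms.

3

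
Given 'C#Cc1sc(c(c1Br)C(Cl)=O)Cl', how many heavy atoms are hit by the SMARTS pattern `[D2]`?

2

Check the 12 heavy atoms by environment: 1× s (aromatic, D2) → match; 4× c (aromatic, D3) → no; 2× Cl (D1) → no; 1× Br (D1) → no; 1× C (D3) → no; 1× O (D1) → no; 1× C (D2) → match; 1× C (D1) → no.
Summing the matching environments: 1 + 1 = 2 matching atoms.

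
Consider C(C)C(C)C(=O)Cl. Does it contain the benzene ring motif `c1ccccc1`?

No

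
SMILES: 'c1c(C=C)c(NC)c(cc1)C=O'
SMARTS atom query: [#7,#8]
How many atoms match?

The query [#7,#8] means: nitrogen or oxygen (comma = OR).
Check the 12 heavy atoms by environment: 6× c (aromatic) → no; 4× C → no; 1× O → match; 1× N → match.
Summing the matching environments: 1 + 1 = 2 matching atoms.

2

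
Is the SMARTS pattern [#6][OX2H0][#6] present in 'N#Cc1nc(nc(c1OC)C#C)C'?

Yes

The pattern [#6][OX2H0][#6] describes an aliphatic oxygen bridging two carbons with no H on the oxygen — an ether.
The molecule carries a methoxy ether (-OCH3), whose atoms satisfy every constraint of the query, so the pattern matches.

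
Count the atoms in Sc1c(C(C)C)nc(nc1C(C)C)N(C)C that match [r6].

6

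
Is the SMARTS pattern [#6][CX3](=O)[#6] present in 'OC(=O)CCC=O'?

No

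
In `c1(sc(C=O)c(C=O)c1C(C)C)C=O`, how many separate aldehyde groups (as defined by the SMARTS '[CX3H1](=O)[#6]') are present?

[CX3H1](=O)[#6] is the SMARTS for an aldehyde: an sp2 carbon with one H, double-bonded to O and single-bonded to carbon.
The molecule carries 3 separate instances of an aldehyde (-CHO) meeting every constraint; each maps to a distinct set of atoms, giving 3 matches.

3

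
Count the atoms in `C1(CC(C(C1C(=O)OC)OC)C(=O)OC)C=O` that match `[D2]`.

The query [D2] means: atom with exactly two heavy-atom neighbours.
Check the 17 heavy atoms by environment: 6× C (D3) → no; 2× C (D2) → match; 3× O (D1) → no; 3× O (D2) → match; 3× C (D1) → no.
Summing the matching environments: 2 + 3 = 5 matching atoms.

5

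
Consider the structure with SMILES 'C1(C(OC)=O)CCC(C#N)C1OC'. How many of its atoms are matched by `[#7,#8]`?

The query [#7,#8] means: nitrogen or oxygen (comma = OR).
Check the 13 heavy atoms by environment: 9× C → no; 3× O → match; 1× N → match.
Summing the matching environments: 3 + 1 = 4 matching atoms.

4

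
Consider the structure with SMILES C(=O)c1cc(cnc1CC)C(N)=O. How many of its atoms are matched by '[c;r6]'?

The query [c;r6] means: aromatic carbon that belongs to a six-membered ring.
Check the 13 heavy atoms by environment: 1× n (aromatic, in 6-ring) → no; 5× c (aromatic, in 6-ring) → match; 4× C (acyclic) → no; 2× O (acyclic) → no; 1× N (acyclic) → no.
That gives 5 matching atoms.

5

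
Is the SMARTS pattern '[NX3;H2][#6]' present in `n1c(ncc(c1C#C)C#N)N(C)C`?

No

The pattern [NX3;H2][#6] describes a trivalent nitrogen with two H attached to carbon — a primary amine.
The closest candidate here is a nitrile (-C#N), but the nitrogen is NX1 (triple-bonded), not NX3 with two H. No other fragment satisfies the full query, so there is no match.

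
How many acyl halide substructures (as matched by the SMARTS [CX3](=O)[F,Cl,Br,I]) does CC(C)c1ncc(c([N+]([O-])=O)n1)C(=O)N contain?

[CX3](=O)[F,Cl,Br,I] is the SMARTS for an acyl halide: a carbonyl carbon bonded to a halogen.
No fragment in the molecule satisfies every constraint, giving 0 matches.

0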